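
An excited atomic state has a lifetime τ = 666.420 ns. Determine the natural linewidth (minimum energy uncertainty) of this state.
493.842 peV

Using the energy-time uncertainty principle:
ΔEΔt ≥ ℏ/2

The lifetime τ represents the time uncertainty Δt.
The natural linewidth (minimum energy uncertainty) is:

ΔE = ℏ/(2τ)
ΔE = (1.055e-34 J·s) / (2 × 6.664e-07 s)
ΔE = 7.912e-29 J = 493.842 peV

This natural linewidth limits the precision of spectroscopic measurements.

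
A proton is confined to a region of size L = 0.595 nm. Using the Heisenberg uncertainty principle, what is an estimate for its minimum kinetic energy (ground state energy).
14.653 μeV

Using the uncertainty principle to estimate ground state energy:

1. The position uncertainty is approximately the confinement size:
   Δx ≈ L = 5.950e-10 m

2. From ΔxΔp ≥ ℏ/2, the minimum momentum uncertainty is:
   Δp ≈ ℏ/(2L) = 8.862e-26 kg·m/s

3. The kinetic energy is approximately:
   KE ≈ (Δp)²/(2m) = (8.862e-26)²/(2 × 1.673e-27 kg)
   KE ≈ 2.348e-24 J = 14.653 μeV

This is an order-of-magnitude estimate of the ground state energy.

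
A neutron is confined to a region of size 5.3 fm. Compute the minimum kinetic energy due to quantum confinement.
184.418 keV

Using the uncertainty principle:

1. Position uncertainty: Δx ≈ 5.300e-15 m
2. Minimum momentum uncertainty: Δp = ℏ/(2Δx) = 9.949e-21 kg·m/s
3. Minimum kinetic energy:
   KE = (Δp)²/(2m) = (9.949e-21)²/(2 × 1.675e-27 kg)
   KE = 2.955e-14 J = 184.418 keV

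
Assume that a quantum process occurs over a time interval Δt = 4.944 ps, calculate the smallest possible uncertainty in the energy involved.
66.567 μeV

Using the energy-time uncertainty principle:
ΔEΔt ≥ ℏ/2

The minimum uncertainty in energy is:
ΔE_min = ℏ/(2Δt)
ΔE_min = (1.055e-34 J·s) / (2 × 4.944e-12 s)
ΔE_min = 1.067e-23 J = 66.567 μeV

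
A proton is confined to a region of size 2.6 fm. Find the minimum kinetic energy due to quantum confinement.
767.375 keV

Using the uncertainty principle:

1. Position uncertainty: Δx ≈ 2.600e-15 m
2. Minimum momentum uncertainty: Δp = ℏ/(2Δx) = 2.028e-20 kg·m/s
3. Minimum kinetic energy:
   KE = (Δp)²/(2m) = (2.028e-20)²/(2 × 1.673e-27 kg)
   KE = 1.229e-13 J = 767.375 keV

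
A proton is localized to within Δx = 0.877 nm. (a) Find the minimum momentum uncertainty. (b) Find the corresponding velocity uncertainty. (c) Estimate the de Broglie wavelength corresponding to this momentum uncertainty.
(a) Δp_min = 6.012 × 10^-26 kg·m/s
(b) Δv_min = 35.946 m/s
(c) λ_dB = 11.021 nm

Step-by-step:

(a) From the uncertainty principle:
Δp_min = ℏ/(2Δx) = (1.055e-34 J·s)/(2 × 8.770e-10 m) = 6.012e-26 kg·m/s

(b) The velocity uncertainty:
Δv = Δp/m = (6.012e-26 kg·m/s)/(1.673e-27 kg) = 3.595e+01 m/s = 35.946 m/s

(c) The de Broglie wavelength for this momentum:
λ = h/p = (6.626e-34 J·s)/(6.012e-26 kg·m/s) = 1.102e-08 m = 11.021 nm

Note: The de Broglie wavelength is comparable to the localization size, as expected from wave-particle duality.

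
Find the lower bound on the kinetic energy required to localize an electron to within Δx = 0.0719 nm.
1.842 eV

Localizing a particle requires giving it sufficient momentum uncertainty:

1. From uncertainty principle: Δp ≥ ℏ/(2Δx)
   Δp_min = (1.055e-34 J·s) / (2 × 7.190e-11 m)
   Δp_min = 7.334e-25 kg·m/s

2. This momentum uncertainty corresponds to kinetic energy:
   KE ≈ (Δp)²/(2m) = (7.334e-25)²/(2 × 9.109e-31 kg)
   KE = 2.952e-19 J = 1.842 eV

Tighter localization requires more energy.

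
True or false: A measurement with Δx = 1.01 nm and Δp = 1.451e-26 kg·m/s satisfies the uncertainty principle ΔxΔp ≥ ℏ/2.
No, it violates the uncertainty principle (impossible measurement).

Calculate the product ΔxΔp:
ΔxΔp = (1.010e-09 m) × (1.451e-26 kg·m/s)
ΔxΔp = 1.466e-35 J·s

Compare to the minimum allowed value ℏ/2:
ℏ/2 = 5.273e-35 J·s

Since ΔxΔp = 1.466e-35 J·s < 5.273e-35 J·s = ℏ/2,
the measurement violates the uncertainty principle.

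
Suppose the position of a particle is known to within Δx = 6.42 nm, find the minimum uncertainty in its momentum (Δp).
8.213 × 10^-27 kg·m/s

Using the Heisenberg uncertainty principle:
ΔxΔp ≥ ℏ/2

The minimum uncertainty in momentum is:
Δp_min = ℏ/(2Δx)
Δp_min = (1.055e-34 J·s) / (2 × 6.420e-09 m)
Δp_min = 8.213e-27 kg·m/s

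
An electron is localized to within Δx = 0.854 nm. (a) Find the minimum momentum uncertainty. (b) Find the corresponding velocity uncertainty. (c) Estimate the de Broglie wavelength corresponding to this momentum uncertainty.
(a) Δp_min = 6.174 × 10^-26 kg·m/s
(b) Δv_min = 67.780 km/s
(c) λ_dB = 10.732 nm

Step-by-step:

(a) From the uncertainty principle:
Δp_min = ℏ/(2Δx) = (1.055e-34 J·s)/(2 × 8.540e-10 m) = 6.174e-26 kg·m/s

(b) The velocity uncertainty:
Δv = Δp/m = (6.174e-26 kg·m/s)/(9.109e-31 kg) = 6.778e+04 m/s = 67.780 km/s

(c) The de Broglie wavelength for this momentum:
λ = h/p = (6.626e-34 J·s)/(6.174e-26 kg·m/s) = 1.073e-08 m = 10.732 nm

Note: The de Broglie wavelength is comparable to the localization size, as expected from wave-particle duality.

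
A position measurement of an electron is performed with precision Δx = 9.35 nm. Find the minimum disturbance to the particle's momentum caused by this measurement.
5.639 × 10^-27 kg·m/s

The uncertainty principle implies that measuring position disturbs momentum:
ΔxΔp ≥ ℏ/2

When we measure position with precision Δx, we necessarily introduce a momentum uncertainty:
Δp ≥ ℏ/(2Δx)
Δp_min = (1.055e-34 J·s) / (2 × 9.350e-09 m)
Δp_min = 5.639e-27 kg·m/s

The more precisely we measure position, the greater the momentum disturbance.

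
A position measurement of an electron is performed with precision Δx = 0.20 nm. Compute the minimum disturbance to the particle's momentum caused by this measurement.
2.636 × 10^-25 kg·m/s

The uncertainty principle implies that measuring position disturbs momentum:
ΔxΔp ≥ ℏ/2

When we measure position with precision Δx, we necessarily introduce a momentum uncertainty:
Δp ≥ ℏ/(2Δx)
Δp_min = (1.055e-34 J·s) / (2 × 2.000e-10 m)
Δp_min = 2.636e-25 kg·m/s

The more precisely we measure position, the greater the momentum disturbance.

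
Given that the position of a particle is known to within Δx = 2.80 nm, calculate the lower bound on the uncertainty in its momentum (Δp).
1.883 × 10^-26 kg·m/s

Using the Heisenberg uncertainty principle:
ΔxΔp ≥ ℏ/2

The minimum uncertainty in momentum is:
Δp_min = ℏ/(2Δx)
Δp_min = (1.055e-34 J·s) / (2 × 2.800e-09 m)
Δp_min = 1.883e-26 kg·m/s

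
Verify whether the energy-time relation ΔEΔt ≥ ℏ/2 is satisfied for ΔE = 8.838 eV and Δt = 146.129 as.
Yes, it satisfies the uncertainty relation.

Calculate the product ΔEΔt:
ΔE = 8.838 eV = 1.416e-18 J
ΔEΔt = (1.416e-18 J) × (1.461e-16 s)
ΔEΔt = 2.069e-34 J·s

Compare to the minimum allowed value ℏ/2:
ℏ/2 = 5.273e-35 J·s

Since ΔEΔt = 2.069e-34 J·s ≥ 5.273e-35 J·s = ℏ/2,
this satisfies the uncertainty relation.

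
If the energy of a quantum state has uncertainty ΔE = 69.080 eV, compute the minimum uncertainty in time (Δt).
4.764 as

Using the energy-time uncertainty principle:
ΔEΔt ≥ ℏ/2

The minimum uncertainty in time is:
Δt_min = ℏ/(2ΔE)
Δt_min = (1.055e-34 J·s) / (2 × 1.107e-17 J)
Δt_min = 4.764e-18 s = 4.764 as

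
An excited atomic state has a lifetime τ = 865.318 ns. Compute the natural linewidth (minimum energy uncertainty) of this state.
380.330 peV

Using the energy-time uncertainty principle:
ΔEΔt ≥ ℏ/2

The lifetime τ represents the time uncertainty Δt.
The natural linewidth (minimum energy uncertainty) is:

ΔE = ℏ/(2τ)
ΔE = (1.055e-34 J·s) / (2 × 8.653e-07 s)
ΔE = 6.094e-29 J = 380.330 peV

This natural linewidth limits the precision of spectroscopic measurements.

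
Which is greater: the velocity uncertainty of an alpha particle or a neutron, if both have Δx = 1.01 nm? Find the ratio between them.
The neutron has the larger minimum velocity uncertainty, by a ratio of 4.0.

For both particles, Δp_min = ℏ/(2Δx) = 5.221e-26 kg·m/s (same for both).

The velocity uncertainty is Δv = Δp/m:
- alpha particle: Δv = 5.221e-26 / 6.645e-27 = 7.857e+00 m/s = 7.857 m/s
- neutron: Δv = 5.221e-26 / 1.675e-27 = 3.117e+01 m/s = 31.169 m/s

Ratio: 3.117e+01 / 7.857e+00 = 4.0

The lighter particle has larger velocity uncertainty because Δv ∝ 1/m.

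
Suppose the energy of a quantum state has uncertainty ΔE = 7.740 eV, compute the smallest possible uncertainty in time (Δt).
42.520 as

Using the energy-time uncertainty principle:
ΔEΔt ≥ ℏ/2

The minimum uncertainty in time is:
Δt_min = ℏ/(2ΔE)
Δt_min = (1.055e-34 J·s) / (2 × 1.240e-18 J)
Δt_min = 4.252e-17 s = 42.520 as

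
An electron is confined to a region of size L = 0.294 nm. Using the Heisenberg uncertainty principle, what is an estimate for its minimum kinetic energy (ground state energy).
110.197 meV

Using the uncertainty principle to estimate ground state energy:

1. The position uncertainty is approximately the confinement size:
   Δx ≈ L = 2.940e-10 m

2. From ΔxΔp ≥ ℏ/2, the minimum momentum uncertainty is:
   Δp ≈ ℏ/(2L) = 1.793e-25 kg·m/s

3. The kinetic energy is approximately:
   KE ≈ (Δp)²/(2m) = (1.793e-25)²/(2 × 9.109e-31 kg)
   KE ≈ 1.766e-20 J = 110.197 meV

This is an order-of-magnitude estimate of the ground state energy.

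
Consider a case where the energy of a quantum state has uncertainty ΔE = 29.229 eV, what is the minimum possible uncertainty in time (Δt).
11.260 as

Using the energy-time uncertainty principle:
ΔEΔt ≥ ℏ/2

The minimum uncertainty in time is:
Δt_min = ℏ/(2ΔE)
Δt_min = (1.055e-34 J·s) / (2 × 4.683e-18 J)
Δt_min = 1.126e-17 s = 11.260 as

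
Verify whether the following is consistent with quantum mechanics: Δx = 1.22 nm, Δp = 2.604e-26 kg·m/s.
No, it violates the uncertainty principle (impossible measurement).

Calculate the product ΔxΔp:
ΔxΔp = (1.220e-09 m) × (2.604e-26 kg·m/s)
ΔxΔp = 3.177e-35 J·s

Compare to the minimum allowed value ℏ/2:
ℏ/2 = 5.273e-35 J·s

Since ΔxΔp = 3.177e-35 J·s < 5.273e-35 J·s = ℏ/2,
the measurement violates the uncertainty principle.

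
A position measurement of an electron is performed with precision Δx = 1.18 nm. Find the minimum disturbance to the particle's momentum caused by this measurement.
4.469 × 10^-26 kg·m/s

The uncertainty principle implies that measuring position disturbs momentum:
ΔxΔp ≥ ℏ/2

When we measure position with precision Δx, we necessarily introduce a momentum uncertainty:
Δp ≥ ℏ/(2Δx)
Δp_min = (1.055e-34 J·s) / (2 × 1.180e-09 m)
Δp_min = 4.469e-26 kg·m/s

The more precisely we measure position, the greater the momentum disturbance.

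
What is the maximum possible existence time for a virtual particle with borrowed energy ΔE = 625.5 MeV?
5.261 × 10^-25 s

Using the energy-time uncertainty principle:
ΔEΔt ≥ ℏ/2

For a virtual particle borrowing energy ΔE, the maximum lifetime is:
Δt_max = ℏ/(2ΔE)

Converting energy:
ΔE = 625.5 MeV = 1.002e-10 J

Δt_max = (1.055e-34 J·s) / (2 × 1.002e-10 J)
Δt_max = 5.261e-25 s = 5.261 × 10^-25 s

Virtual particles with higher borrowed energy exist for shorter times.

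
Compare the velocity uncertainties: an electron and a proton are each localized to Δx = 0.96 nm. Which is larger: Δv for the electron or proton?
The electron has the larger minimum velocity uncertainty, by a ratio of 1836.2.

For both particles, Δp_min = ℏ/(2Δx) = 5.493e-26 kg·m/s (same for both).

The velocity uncertainty is Δv = Δp/m:
- electron: Δv = 5.493e-26 / 9.109e-31 = 6.030e+04 m/s = 60.296 km/s
- proton: Δv = 5.493e-26 / 1.673e-27 = 3.284e+01 m/s = 32.838 m/s

Ratio: 6.030e+04 / 3.284e+01 = 1836.2

The lighter particle has larger velocity uncertainty because Δv ∝ 1/m.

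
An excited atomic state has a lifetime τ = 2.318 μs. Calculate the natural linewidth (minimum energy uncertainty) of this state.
141.978 peV

Using the energy-time uncertainty principle:
ΔEΔt ≥ ℏ/2

The lifetime τ represents the time uncertainty Δt.
The natural linewidth (minimum energy uncertainty) is:

ΔE = ℏ/(2τ)
ΔE = (1.055e-34 J·s) / (2 × 2.318e-06 s)
ΔE = 2.275e-29 J = 141.978 peV

This natural linewidth limits the precision of spectroscopic measurements.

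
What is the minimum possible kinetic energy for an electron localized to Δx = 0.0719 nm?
1.842 eV

Localizing a particle requires giving it sufficient momentum uncertainty:

1. From uncertainty principle: Δp ≥ ℏ/(2Δx)
   Δp_min = (1.055e-34 J·s) / (2 × 7.190e-11 m)
   Δp_min = 7.334e-25 kg·m/s

2. This momentum uncertainty corresponds to kinetic energy:
   KE ≈ (Δp)²/(2m) = (7.334e-25)²/(2 × 9.109e-31 kg)
   KE = 2.952e-19 J = 1.842 eV

Tighter localization requires more energy.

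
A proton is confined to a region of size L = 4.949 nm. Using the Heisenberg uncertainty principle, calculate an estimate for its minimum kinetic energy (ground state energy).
211.797 neV

Using the uncertainty principle to estimate ground state energy:

1. The position uncertainty is approximately the confinement size:
   Δx ≈ L = 4.949e-09 m

2. From ΔxΔp ≥ ℏ/2, the minimum momentum uncertainty is:
   Δp ≈ ℏ/(2L) = 1.065e-26 kg·m/s

3. The kinetic energy is approximately:
   KE ≈ (Δp)²/(2m) = (1.065e-26)²/(2 × 1.673e-27 kg)
   KE ≈ 3.393e-26 J = 211.797 neV

This is an order-of-magnitude estimate of the ground state energy.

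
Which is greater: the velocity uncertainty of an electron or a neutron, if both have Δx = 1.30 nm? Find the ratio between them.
The electron has the larger minimum velocity uncertainty, by a ratio of 1838.7.

For both particles, Δp_min = ℏ/(2Δx) = 4.056e-26 kg·m/s (same for both).

The velocity uncertainty is Δv = Δp/m:
- electron: Δv = 4.056e-26 / 9.109e-31 = 4.453e+04 m/s = 44.526 km/s
- neutron: Δv = 4.056e-26 / 1.675e-27 = 2.422e+01 m/s = 24.216 m/s

Ratio: 4.453e+04 / 2.422e+01 = 1838.7

The lighter particle has larger velocity uncertainty because Δv ∝ 1/m.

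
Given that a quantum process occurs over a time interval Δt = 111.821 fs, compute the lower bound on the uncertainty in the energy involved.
2.943 meV

Using the energy-time uncertainty principle:
ΔEΔt ≥ ℏ/2

The minimum uncertainty in energy is:
ΔE_min = ℏ/(2Δt)
ΔE_min = (1.055e-34 J·s) / (2 × 1.118e-13 s)
ΔE_min = 4.715e-22 J = 2.943 meV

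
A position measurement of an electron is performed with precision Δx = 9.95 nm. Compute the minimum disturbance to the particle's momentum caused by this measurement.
5.299 × 10^-27 kg·m/s

The uncertainty principle implies that measuring position disturbs momentum:
ΔxΔp ≥ ℏ/2

When we measure position with precision Δx, we necessarily introduce a momentum uncertainty:
Δp ≥ ℏ/(2Δx)
Δp_min = (1.055e-34 J·s) / (2 × 9.950e-09 m)
Δp_min = 5.299e-27 kg·m/s

The more precisely we measure position, the greater the momentum disturbance.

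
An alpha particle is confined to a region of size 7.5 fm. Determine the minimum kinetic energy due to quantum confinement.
23.214 keV

Using the uncertainty principle:

1. Position uncertainty: Δx ≈ 7.500e-15 m
2. Minimum momentum uncertainty: Δp = ℏ/(2Δx) = 7.030e-21 kg·m/s
3. Minimum kinetic energy:
   KE = (Δp)²/(2m) = (7.030e-21)²/(2 × 6.645e-27 kg)
   KE = 3.719e-15 J = 23.214 keV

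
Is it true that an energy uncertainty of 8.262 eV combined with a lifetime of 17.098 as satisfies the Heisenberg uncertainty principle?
No, it violates the uncertainty relation.

Calculate the product ΔEΔt:
ΔE = 8.262 eV = 1.324e-18 J
ΔEΔt = (1.324e-18 J) × (1.710e-17 s)
ΔEΔt = 2.263e-35 J·s

Compare to the minimum allowed value ℏ/2:
ℏ/2 = 5.273e-35 J·s

Since ΔEΔt = 2.263e-35 J·s < 5.273e-35 J·s = ℏ/2,
this violates the uncertainty relation.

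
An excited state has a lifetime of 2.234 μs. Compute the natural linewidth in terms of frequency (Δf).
35.621 kHz

Using the energy-time uncertainty principle and E = hf:
ΔEΔt ≥ ℏ/2
hΔf·Δt ≥ ℏ/2

The minimum frequency uncertainty is:
Δf = ℏ/(2hτ) = 1/(4πτ)
Δf = 1/(4π × 2.234e-06 s)
Δf = 3.562e+04 Hz = 35.621 kHz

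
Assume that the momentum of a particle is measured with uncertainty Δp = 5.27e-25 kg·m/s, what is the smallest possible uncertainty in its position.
100.054 pm

Using the Heisenberg uncertainty principle:
ΔxΔp ≥ ℏ/2

The minimum uncertainty in position is:
Δx_min = ℏ/(2Δp)
Δx_min = (1.055e-34 J·s) / (2 × 5.270e-25 kg·m/s)
Δx_min = 1.001e-10 m = 100.054 pm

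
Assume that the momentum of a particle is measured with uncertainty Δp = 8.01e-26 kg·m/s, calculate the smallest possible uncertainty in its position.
658.285 pm

Using the Heisenberg uncertainty principle:
ΔxΔp ≥ ℏ/2

The minimum uncertainty in position is:
Δx_min = ℏ/(2Δp)
Δx_min = (1.055e-34 J·s) / (2 × 8.010e-26 kg·m/s)
Δx_min = 6.583e-10 m = 658.285 pm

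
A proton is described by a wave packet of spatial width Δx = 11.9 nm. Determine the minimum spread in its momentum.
4.431 × 10^-27 kg·m/s

For a wave packet, the spatial width Δx and momentum spread Δp are related by the uncertainty principle:
ΔxΔp ≥ ℏ/2

The minimum momentum spread is:
Δp_min = ℏ/(2Δx)
Δp_min = (1.055e-34 J·s) / (2 × 1.190e-08 m)
Δp_min = 4.431e-27 kg·m/s

A wave packet cannot have both a well-defined position and well-defined momentum.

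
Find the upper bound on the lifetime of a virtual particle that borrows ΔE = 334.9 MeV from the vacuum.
9.827 × 10^-25 s

Using the energy-time uncertainty principle:
ΔEΔt ≥ ℏ/2

For a virtual particle borrowing energy ΔE, the maximum lifetime is:
Δt_max = ℏ/(2ΔE)

Converting energy:
ΔE = 334.9 MeV = 5.366e-11 J

Δt_max = (1.055e-34 J·s) / (2 × 5.366e-11 J)
Δt_max = 9.827e-25 s = 9.827 × 10^-25 s

Virtual particles with higher borrowed energy exist for shorter times.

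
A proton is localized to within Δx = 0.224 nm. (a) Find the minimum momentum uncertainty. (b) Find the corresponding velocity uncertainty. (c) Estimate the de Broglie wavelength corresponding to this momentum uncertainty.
(a) Δp_min = 2.354 × 10^-25 kg·m/s
(b) Δv_min = 140.734 m/s
(c) λ_dB = 2.815 nm

Step-by-step:

(a) From the uncertainty principle:
Δp_min = ℏ/(2Δx) = (1.055e-34 J·s)/(2 × 2.240e-10 m) = 2.354e-25 kg·m/s

(b) The velocity uncertainty:
Δv = Δp/m = (2.354e-25 kg·m/s)/(1.673e-27 kg) = 1.407e+02 m/s = 140.734 m/s

(c) The de Broglie wavelength for this momentum:
λ = h/p = (6.626e-34 J·s)/(2.354e-25 kg·m/s) = 2.815e-09 m = 2.815 nm

Note: The de Broglie wavelength is comparable to the localization size, as expected from wave-particle duality.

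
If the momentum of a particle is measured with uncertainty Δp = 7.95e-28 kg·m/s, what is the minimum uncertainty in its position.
66.325 nm

Using the Heisenberg uncertainty principle:
ΔxΔp ≥ ℏ/2

The minimum uncertainty in position is:
Δx_min = ℏ/(2Δp)
Δx_min = (1.055e-34 J·s) / (2 × 7.950e-28 kg·m/s)
Δx_min = 6.633e-08 m = 66.325 nm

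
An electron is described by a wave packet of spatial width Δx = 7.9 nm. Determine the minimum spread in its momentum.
6.675 × 10^-27 kg·m/s

For a wave packet, the spatial width Δx and momentum spread Δp are related by the uncertainty principle:
ΔxΔp ≥ ℏ/2

The minimum momentum spread is:
Δp_min = ℏ/(2Δx)
Δp_min = (1.055e-34 J·s) / (2 × 7.900e-09 m)
Δp_min = 6.675e-27 kg·m/s

A wave packet cannot have both a well-defined position and well-defined momentum.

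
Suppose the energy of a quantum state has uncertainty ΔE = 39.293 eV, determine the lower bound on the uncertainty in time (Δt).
8.376 as

Using the energy-time uncertainty principle:
ΔEΔt ≥ ℏ/2

The minimum uncertainty in time is:
Δt_min = ℏ/(2ΔE)
Δt_min = (1.055e-34 J·s) / (2 × 6.295e-18 J)
Δt_min = 8.376e-18 s = 8.376 as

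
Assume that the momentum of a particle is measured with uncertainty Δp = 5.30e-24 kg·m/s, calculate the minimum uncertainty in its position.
9.949 pm

Using the Heisenberg uncertainty principle:
ΔxΔp ≥ ℏ/2

The minimum uncertainty in position is:
Δx_min = ℏ/(2Δp)
Δx_min = (1.055e-34 J·s) / (2 × 5.300e-24 kg·m/s)
Δx_min = 9.949e-12 m = 9.949 pm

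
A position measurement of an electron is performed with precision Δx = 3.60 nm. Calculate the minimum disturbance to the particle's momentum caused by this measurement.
1.465 × 10^-26 kg·m/s

The uncertainty principle implies that measuring position disturbs momentum:
ΔxΔp ≥ ℏ/2

When we measure position with precision Δx, we necessarily introduce a momentum uncertainty:
Δp ≥ ℏ/(2Δx)
Δp_min = (1.055e-34 J·s) / (2 × 3.600e-09 m)
Δp_min = 1.465e-26 kg·m/s

The more precisely we measure position, the greater the momentum disturbance.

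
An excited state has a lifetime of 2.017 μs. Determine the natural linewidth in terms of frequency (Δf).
39.453 kHz

Using the energy-time uncertainty principle and E = hf:
ΔEΔt ≥ ℏ/2
hΔf·Δt ≥ ℏ/2

The minimum frequency uncertainty is:
Δf = ℏ/(2hτ) = 1/(4πτ)
Δf = 1/(4π × 2.017e-06 s)
Δf = 3.945e+04 Hz = 39.453 kHz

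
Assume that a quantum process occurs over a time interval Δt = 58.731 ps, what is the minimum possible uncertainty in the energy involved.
5.604 μeV

Using the energy-time uncertainty principle:
ΔEΔt ≥ ℏ/2

The minimum uncertainty in energy is:
ΔE_min = ℏ/(2Δt)
ΔE_min = (1.055e-34 J·s) / (2 × 5.873e-11 s)
ΔE_min = 8.978e-25 J = 5.604 μeV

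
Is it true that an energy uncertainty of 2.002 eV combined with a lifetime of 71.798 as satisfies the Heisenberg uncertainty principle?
No, it violates the uncertainty relation.

Calculate the product ΔEΔt:
ΔE = 2.002 eV = 3.208e-19 J
ΔEΔt = (3.208e-19 J) × (7.180e-17 s)
ΔEΔt = 2.303e-35 J·s

Compare to the minimum allowed value ℏ/2:
ℏ/2 = 5.273e-35 J·s

Since ΔEΔt = 2.303e-35 J·s < 5.273e-35 J·s = ℏ/2,
this violates the uncertainty relation.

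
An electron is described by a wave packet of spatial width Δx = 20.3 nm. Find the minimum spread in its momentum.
2.597 × 10^-27 kg·m/s

For a wave packet, the spatial width Δx and momentum spread Δp are related by the uncertainty principle:
ΔxΔp ≥ ℏ/2

The minimum momentum spread is:
Δp_min = ℏ/(2Δx)
Δp_min = (1.055e-34 J·s) / (2 × 2.030e-08 m)
Δp_min = 2.597e-27 kg·m/s

A wave packet cannot have both a well-defined position and well-defined momentum.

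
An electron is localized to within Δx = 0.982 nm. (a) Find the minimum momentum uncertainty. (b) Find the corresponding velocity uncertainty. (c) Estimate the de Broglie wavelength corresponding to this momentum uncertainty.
(a) Δp_min = 5.370 × 10^-26 kg·m/s
(b) Δv_min = 58.945 km/s
(c) λ_dB = 12.340 nm

Step-by-step:

(a) From the uncertainty principle:
Δp_min = ℏ/(2Δx) = (1.055e-34 J·s)/(2 × 9.820e-10 m) = 5.370e-26 kg·m/s

(b) The velocity uncertainty:
Δv = Δp/m = (5.370e-26 kg·m/s)/(9.109e-31 kg) = 5.894e+04 m/s = 58.945 km/s

(c) The de Broglie wavelength for this momentum:
λ = h/p = (6.626e-34 J·s)/(5.370e-26 kg·m/s) = 1.234e-08 m = 12.340 nm

Note: The de Broglie wavelength is comparable to the localization size, as expected from wave-particle duality.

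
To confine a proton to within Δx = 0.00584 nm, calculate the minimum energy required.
152.100 meV

Localizing a particle requires giving it sufficient momentum uncertainty:

1. From uncertainty principle: Δp ≥ ℏ/(2Δx)
   Δp_min = (1.055e-34 J·s) / (2 × 5.840e-12 m)
   Δp_min = 9.029e-24 kg·m/s

2. This momentum uncertainty corresponds to kinetic energy:
   KE ≈ (Δp)²/(2m) = (9.029e-24)²/(2 × 1.673e-27 kg)
   KE = 2.437e-20 J = 152.100 meV

Tighter localization requires more energy.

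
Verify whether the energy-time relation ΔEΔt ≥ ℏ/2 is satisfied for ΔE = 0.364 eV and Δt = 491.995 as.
No, it violates the uncertainty relation.

Calculate the product ΔEΔt:
ΔE = 0.364 eV = 5.832e-20 J
ΔEΔt = (5.832e-20 J) × (4.920e-16 s)
ΔEΔt = 2.869e-35 J·s

Compare to the minimum allowed value ℏ/2:
ℏ/2 = 5.273e-35 J·s

Since ΔEΔt = 2.869e-35 J·s < 5.273e-35 J·s = ℏ/2,
this violates the uncertainty relation.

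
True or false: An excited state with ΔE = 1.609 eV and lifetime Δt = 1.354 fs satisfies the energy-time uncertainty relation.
Yes, it satisfies the uncertainty relation.

Calculate the product ΔEΔt:
ΔE = 1.609 eV = 2.578e-19 J
ΔEΔt = (2.578e-19 J) × (1.354e-15 s)
ΔEΔt = 3.490e-34 J·s

Compare to the minimum allowed value ℏ/2:
ℏ/2 = 5.273e-35 J·s

Since ΔEΔt = 3.490e-34 J·s ≥ 5.273e-35 J·s = ℏ/2,
this satisfies the uncertainty relation.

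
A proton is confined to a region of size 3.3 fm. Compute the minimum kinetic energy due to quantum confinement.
476.350 keV

Using the uncertainty principle:

1. Position uncertainty: Δx ≈ 3.300e-15 m
2. Minimum momentum uncertainty: Δp = ℏ/(2Δx) = 1.598e-20 kg·m/s
3. Minimum kinetic energy:
   KE = (Δp)²/(2m) = (1.598e-20)²/(2 × 1.673e-27 kg)
   KE = 7.632e-14 J = 476.350 keV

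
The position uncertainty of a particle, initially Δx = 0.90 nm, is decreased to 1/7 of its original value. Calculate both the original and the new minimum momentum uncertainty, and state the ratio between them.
Original Δp_min = 5.859 × 10^-26 kg·m/s; new Δp'_min = 4.101 × 10^-25 kg·m/s; ratio Δp'_min/Δp_min = 7.

From the uncertainty principle ΔxΔp ≥ ℏ/2, the minimum momentum uncertainty is Δp_min = ℏ/(2Δx).

Original (Δx = 0.90 nm = 9.000e-10 m):
Δp_min = (1.055e-34 J·s)/(2 × 9.000e-10 m) = 5.859e-26 kg·m/s

When Δx → (1/7)Δx:
Δp'_min = ℏ/(2 × (1/7)Δx) = 7 × ℏ/(2Δx) = 7 × Δp_min
Δp'_min = 7 × 5.859e-26 kg·m/s = 4.101e-25 kg·m/s

Since Δp_min ∝ 1/Δx, when Δx is decreased to 1/7 of its original value, Δp_min increases to 7 times its original value.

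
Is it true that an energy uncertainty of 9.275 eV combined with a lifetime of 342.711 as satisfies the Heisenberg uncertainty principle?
Yes, it satisfies the uncertainty relation.

Calculate the product ΔEΔt:
ΔE = 9.275 eV = 1.486e-18 J
ΔEΔt = (1.486e-18 J) × (3.427e-16 s)
ΔEΔt = 5.093e-34 J·s

Compare to the minimum allowed value ℏ/2:
ℏ/2 = 5.273e-35 J·s

Since ΔEΔt = 5.093e-34 J·s ≥ 5.273e-35 J·s = ℏ/2,
this satisfies the uncertainty relation.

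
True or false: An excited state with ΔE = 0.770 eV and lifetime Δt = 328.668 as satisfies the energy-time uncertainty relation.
No, it violates the uncertainty relation.

Calculate the product ΔEΔt:
ΔE = 0.770 eV = 1.234e-19 J
ΔEΔt = (1.234e-19 J) × (3.287e-16 s)
ΔEΔt = 4.055e-35 J·s

Compare to the minimum allowed value ℏ/2:
ℏ/2 = 5.273e-35 J·s

Since ΔEΔt = 4.055e-35 J·s < 5.273e-35 J·s = ℏ/2,
this violates the uncertainty relation.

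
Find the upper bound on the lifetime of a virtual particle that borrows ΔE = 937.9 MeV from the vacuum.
3.509 × 10^-25 s

Using the energy-time uncertainty principle:
ΔEΔt ≥ ℏ/2

For a virtual particle borrowing energy ΔE, the maximum lifetime is:
Δt_max = ℏ/(2ΔE)

Converting energy:
ΔE = 937.9 MeV = 1.503e-10 J

Δt_max = (1.055e-34 J·s) / (2 × 1.503e-10 J)
Δt_max = 3.509e-25 s = 3.509 × 10^-25 s

Virtual particles with higher borrowed energy exist for shorter times.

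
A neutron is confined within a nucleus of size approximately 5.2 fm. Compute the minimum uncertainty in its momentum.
1.014 × 10^-20 kg·m/s

Using the Heisenberg uncertainty principle:
ΔxΔp ≥ ℏ/2

With Δx ≈ L = 5.200e-15 m (the confinement size):
Δp_min = ℏ/(2Δx)
Δp_min = (1.055e-34 J·s) / (2 × 5.200e-15 m)
Δp_min = 1.014e-20 kg·m/s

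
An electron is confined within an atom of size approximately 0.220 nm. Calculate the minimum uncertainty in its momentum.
2.397 × 10^-25 kg·m/s

Using the Heisenberg uncertainty principle:
ΔxΔp ≥ ℏ/2

With Δx ≈ L = 2.200e-10 m (the confinement size):
Δp_min = ℏ/(2Δx)
Δp_min = (1.055e-34 J·s) / (2 × 2.200e-10 m)
Δp_min = 2.397e-25 kg·m/s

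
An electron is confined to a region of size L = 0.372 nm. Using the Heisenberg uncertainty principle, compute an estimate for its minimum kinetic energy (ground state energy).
68.830 meV

Using the uncertainty principle to estimate ground state energy:

1. The position uncertainty is approximately the confinement size:
   Δx ≈ L = 3.720e-10 m

2. From ΔxΔp ≥ ℏ/2, the minimum momentum uncertainty is:
   Δp ≈ ℏ/(2L) = 1.417e-25 kg·m/s

3. The kinetic energy is approximately:
   KE ≈ (Δp)²/(2m) = (1.417e-25)²/(2 × 9.109e-31 kg)
   KE ≈ 1.103e-20 J = 68.830 meV

This is an order-of-magnitude estimate of the ground state energy.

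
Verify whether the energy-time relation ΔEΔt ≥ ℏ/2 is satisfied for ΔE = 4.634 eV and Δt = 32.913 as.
No, it violates the uncertainty relation.

Calculate the product ΔEΔt:
ΔE = 4.634 eV = 7.424e-19 J
ΔEΔt = (7.424e-19 J) × (3.291e-17 s)
ΔEΔt = 2.444e-35 J·s

Compare to the minimum allowed value ℏ/2:
ℏ/2 = 5.273e-35 J·s

Since ΔEΔt = 2.444e-35 J·s < 5.273e-35 J·s = ℏ/2,
this violates the uncertainty relation.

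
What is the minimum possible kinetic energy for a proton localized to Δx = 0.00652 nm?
122.028 meV

Localizing a particle requires giving it sufficient momentum uncertainty:

1. From uncertainty principle: Δp ≥ ℏ/(2Δx)
   Δp_min = (1.055e-34 J·s) / (2 × 6.520e-12 m)
   Δp_min = 8.087e-24 kg·m/s

2. This momentum uncertainty corresponds to kinetic energy:
   KE ≈ (Δp)²/(2m) = (8.087e-24)²/(2 × 1.673e-27 kg)
   KE = 1.955e-20 J = 122.028 meV

Tighter localization requires more energy.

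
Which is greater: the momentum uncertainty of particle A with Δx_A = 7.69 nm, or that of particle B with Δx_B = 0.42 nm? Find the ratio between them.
Particle B has the larger minimum momentum uncertainty, by a factor of 18.31.

For each particle, the minimum momentum uncertainty is Δp_min = ℏ/(2Δx):

Particle A: Δp_A = ℏ/(2×7.690e-09 m) = 6.857e-27 kg·m/s
Particle B: Δp_B = ℏ/(2×4.200e-10 m) = 1.255e-25 kg·m/s

Ratio: Δp_B/Δp_A = 18.31

Since Δp_min ∝ 1/Δx, the particle with smaller position uncertainty (B) has larger momentum uncertainty.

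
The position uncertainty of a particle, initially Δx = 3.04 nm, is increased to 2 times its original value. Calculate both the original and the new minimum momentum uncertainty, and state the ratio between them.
Original Δp_min = 1.734 × 10^-26 kg·m/s; new Δp'_min = 8.672 × 10^-27 kg·m/s; ratio Δp'_min/Δp_min = 1/2.

From the uncertainty principle ΔxΔp ≥ ℏ/2, the minimum momentum uncertainty is Δp_min = ℏ/(2Δx).

Original (Δx = 3.04 nm = 3.040e-09 m):
Δp_min = (1.055e-34 J·s)/(2 × 3.040e-09 m) = 1.734e-26 kg·m/s

When Δx → 2Δx:
Δp'_min = ℏ/(2 × 2Δx) = (1/2) × ℏ/(2Δx) = (1/2) × Δp_min
Δp'_min = 1/2 × 1.734e-26 kg·m/s = 8.672e-27 kg·m/s

Since Δp_min ∝ 1/Δx, when Δx is increased to 2 times its original value, Δp_min decreases to 1/2 of its original value.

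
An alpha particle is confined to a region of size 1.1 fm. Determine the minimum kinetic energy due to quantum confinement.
1.079 MeV

Using the uncertainty principle:

1. Position uncertainty: Δx ≈ 1.100e-15 m
2. Minimum momentum uncertainty: Δp = ℏ/(2Δx) = 4.794e-20 kg·m/s
3. Minimum kinetic energy:
   KE = (Δp)²/(2m) = (4.794e-20)²/(2 × 6.645e-27 kg)
   KE = 1.729e-13 J = 1.079 MeV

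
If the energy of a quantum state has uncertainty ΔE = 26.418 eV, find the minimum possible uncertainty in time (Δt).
12.458 as

Using the energy-time uncertainty principle:
ΔEΔt ≥ ℏ/2

The minimum uncertainty in time is:
Δt_min = ℏ/(2ΔE)
Δt_min = (1.055e-34 J·s) / (2 × 4.233e-18 J)
Δt_min = 1.246e-17 s = 12.458 as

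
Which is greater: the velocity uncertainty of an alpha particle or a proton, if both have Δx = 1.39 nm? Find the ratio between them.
The proton has the larger minimum velocity uncertainty, by a ratio of 4.0.

For both particles, Δp_min = ℏ/(2Δx) = 3.793e-26 kg·m/s (same for both).

The velocity uncertainty is Δv = Δp/m:
- alpha particle: Δv = 3.793e-26 / 6.645e-27 = 5.709e+00 m/s = 5.709 m/s
- proton: Δv = 3.793e-26 / 1.673e-27 = 2.268e+01 m/s = 22.680 m/s

Ratio: 2.268e+01 / 5.709e+00 = 4.0

The lighter particle has larger velocity uncertainty because Δv ∝ 1/m.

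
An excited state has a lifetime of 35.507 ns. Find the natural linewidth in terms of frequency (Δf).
2.241 MHz

Using the energy-time uncertainty principle and E = hf:
ΔEΔt ≥ ℏ/2
hΔf·Δt ≥ ℏ/2

The minimum frequency uncertainty is:
Δf = ℏ/(2hτ) = 1/(4πτ)
Δf = 1/(4π × 3.551e-08 s)
Δf = 2.241e+06 Hz = 2.241 MHz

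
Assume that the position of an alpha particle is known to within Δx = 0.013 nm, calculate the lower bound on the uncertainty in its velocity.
610.422 m/s

Using the Heisenberg uncertainty principle and Δp = mΔv:
ΔxΔp ≥ ℏ/2
Δx(mΔv) ≥ ℏ/2

The minimum uncertainty in velocity is:
Δv_min = ℏ/(2mΔx)
Δv_min = (1.055e-34 J·s) / (2 × 6.645e-27 kg × 1.300e-11 m)
Δv_min = 6.104e+02 m/s = 610.422 m/s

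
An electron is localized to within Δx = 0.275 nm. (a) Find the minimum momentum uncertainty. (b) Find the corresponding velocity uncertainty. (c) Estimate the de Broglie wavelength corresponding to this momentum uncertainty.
(a) Δp_min = 1.917 × 10^-25 kg·m/s
(b) Δv_min = 210.487 km/s
(c) λ_dB = 3.456 nm

Step-by-step:

(a) From the uncertainty principle:
Δp_min = ℏ/(2Δx) = (1.055e-34 J·s)/(2 × 2.750e-10 m) = 1.917e-25 kg·m/s

(b) The velocity uncertainty:
Δv = Δp/m = (1.917e-25 kg·m/s)/(9.109e-31 kg) = 2.105e+05 m/s = 210.487 km/s

(c) The de Broglie wavelength for this momentum:
λ = h/p = (6.626e-34 J·s)/(1.917e-25 kg·m/s) = 3.456e-09 m = 3.456 nm

Note: The de Broglie wavelength is comparable to the localization size, as expected from wave-particle duality.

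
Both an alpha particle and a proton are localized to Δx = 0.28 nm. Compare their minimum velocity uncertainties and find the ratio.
The proton has the larger minimum velocity uncertainty, by a ratio of 4.0.

For both particles, Δp_min = ℏ/(2Δx) = 1.883e-25 kg·m/s (same for both).

The velocity uncertainty is Δv = Δp/m:
- alpha particle: Δv = 1.883e-25 / 6.645e-27 = 2.834e+01 m/s = 28.341 m/s
- proton: Δv = 1.883e-25 / 1.673e-27 = 1.126e+02 m/s = 112.588 m/s

Ratio: 1.126e+02 / 2.834e+01 = 4.0

The lighter particle has larger velocity uncertainty because Δv ∝ 1/m.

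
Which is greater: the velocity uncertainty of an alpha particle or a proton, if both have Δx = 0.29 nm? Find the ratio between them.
The proton has the larger minimum velocity uncertainty, by a ratio of 4.0.

For both particles, Δp_min = ℏ/(2Δx) = 1.818e-25 kg·m/s (same for both).

The velocity uncertainty is Δv = Δp/m:
- alpha particle: Δv = 1.818e-25 / 6.645e-27 = 2.736e+01 m/s = 27.364 m/s
- proton: Δv = 1.818e-25 / 1.673e-27 = 1.087e+02 m/s = 108.705 m/s

Ratio: 1.087e+02 / 2.736e+01 = 4.0

The lighter particle has larger velocity uncertainty because Δv ∝ 1/m.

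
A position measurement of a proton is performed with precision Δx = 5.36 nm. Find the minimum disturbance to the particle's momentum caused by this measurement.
9.837 × 10^-27 kg·m/s

The uncertainty principle implies that measuring position disturbs momentum:
ΔxΔp ≥ ℏ/2

When we measure position with precision Δx, we necessarily introduce a momentum uncertainty:
Δp ≥ ℏ/(2Δx)
Δp_min = (1.055e-34 J·s) / (2 × 5.360e-09 m)
Δp_min = 9.837e-27 kg·m/s

The more precisely we measure position, the greater the momentum disturbance.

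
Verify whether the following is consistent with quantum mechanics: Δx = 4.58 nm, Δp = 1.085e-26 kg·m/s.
No, it violates the uncertainty principle (impossible measurement).

Calculate the product ΔxΔp:
ΔxΔp = (4.580e-09 m) × (1.085e-26 kg·m/s)
ΔxΔp = 4.969e-35 J·s

Compare to the minimum allowed value ℏ/2:
ℏ/2 = 5.273e-35 J·s

Since ΔxΔp = 4.969e-35 J·s < 5.273e-35 J·s = ℏ/2,
the measurement violates the uncertainty principle.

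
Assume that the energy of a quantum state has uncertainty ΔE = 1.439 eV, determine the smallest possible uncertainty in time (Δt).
228.705 as

Using the energy-time uncertainty principle:
ΔEΔt ≥ ℏ/2

The minimum uncertainty in time is:
Δt_min = ℏ/(2ΔE)
Δt_min = (1.055e-34 J·s) / (2 × 2.306e-19 J)
Δt_min = 2.287e-16 s = 228.705 as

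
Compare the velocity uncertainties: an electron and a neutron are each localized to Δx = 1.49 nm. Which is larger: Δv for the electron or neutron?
The electron has the larger minimum velocity uncertainty, by a ratio of 1838.7.

For both particles, Δp_min = ℏ/(2Δx) = 3.539e-26 kg·m/s (same for both).

The velocity uncertainty is Δv = Δp/m:
- electron: Δv = 3.539e-26 / 9.109e-31 = 3.885e+04 m/s = 38.848 km/s
- neutron: Δv = 3.539e-26 / 1.675e-27 = 2.113e+01 m/s = 21.128 m/s

Ratio: 3.885e+04 / 2.113e+01 = 1838.7

The lighter particle has larger velocity uncertainty because Δv ∝ 1/m.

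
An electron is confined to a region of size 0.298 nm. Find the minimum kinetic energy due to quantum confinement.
107.258 meV

Using the uncertainty principle:

1. Position uncertainty: Δx ≈ 2.980e-10 m
2. Minimum momentum uncertainty: Δp = ℏ/(2Δx) = 1.769e-25 kg·m/s
3. Minimum kinetic energy:
   KE = (Δp)²/(2m) = (1.769e-25)²/(2 × 9.109e-31 kg)
   KE = 1.718e-20 J = 107.258 meV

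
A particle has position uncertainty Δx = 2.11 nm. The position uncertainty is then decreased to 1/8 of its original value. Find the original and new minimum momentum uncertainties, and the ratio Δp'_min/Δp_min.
Original Δp_min = 2.499 × 10^-26 kg·m/s; new Δp'_min = 1.999 × 10^-25 kg·m/s; ratio Δp'_min/Δp_min = 8.

From the uncertainty principle ΔxΔp ≥ ℏ/2, the minimum momentum uncertainty is Δp_min = ℏ/(2Δx).

Original (Δx = 2.11 nm = 2.110e-09 m):
Δp_min = (1.055e-34 J·s)/(2 × 2.110e-09 m) = 2.499e-26 kg·m/s

When Δx → (1/8)Δx:
Δp'_min = ℏ/(2 × (1/8)Δx) = 8 × ℏ/(2Δx) = 8 × Δp_min
Δp'_min = 8 × 2.499e-26 kg·m/s = 1.999e-25 kg·m/s

Since Δp_min ∝ 1/Δx, when Δx is decreased to 1/8 of its original value, Δp_min increases to 8 times its original value.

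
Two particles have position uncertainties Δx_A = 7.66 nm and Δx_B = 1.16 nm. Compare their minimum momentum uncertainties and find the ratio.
Particle B has the larger minimum momentum uncertainty, by a factor of 6.60.

For each particle, the minimum momentum uncertainty is Δp_min = ℏ/(2Δx):

Particle A: Δp_A = ℏ/(2×7.660e-09 m) = 6.884e-27 kg·m/s
Particle B: Δp_B = ℏ/(2×1.160e-09 m) = 4.546e-26 kg·m/s

Ratio: Δp_B/Δp_A = 6.60

Since Δp_min ∝ 1/Δx, the particle with smaller position uncertainty (B) has larger momentum uncertainty.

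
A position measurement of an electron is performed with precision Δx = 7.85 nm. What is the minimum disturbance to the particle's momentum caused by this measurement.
6.717 × 10^-27 kg·m/s

The uncertainty principle implies that measuring position disturbs momentum:
ΔxΔp ≥ ℏ/2

When we measure position with precision Δx, we necessarily introduce a momentum uncertainty:
Δp ≥ ℏ/(2Δx)
Δp_min = (1.055e-34 J·s) / (2 × 7.850e-09 m)
Δp_min = 6.717e-27 kg·m/s

The more precisely we measure position, the greater the momentum disturbance.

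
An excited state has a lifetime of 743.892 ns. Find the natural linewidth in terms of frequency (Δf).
106.974 kHz

Using the energy-time uncertainty principle and E = hf:
ΔEΔt ≥ ℏ/2
hΔf·Δt ≥ ℏ/2

The minimum frequency uncertainty is:
Δf = ℏ/(2hτ) = 1/(4πτ)
Δf = 1/(4π × 7.439e-07 s)
Δf = 1.070e+05 Hz = 106.974 kHz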